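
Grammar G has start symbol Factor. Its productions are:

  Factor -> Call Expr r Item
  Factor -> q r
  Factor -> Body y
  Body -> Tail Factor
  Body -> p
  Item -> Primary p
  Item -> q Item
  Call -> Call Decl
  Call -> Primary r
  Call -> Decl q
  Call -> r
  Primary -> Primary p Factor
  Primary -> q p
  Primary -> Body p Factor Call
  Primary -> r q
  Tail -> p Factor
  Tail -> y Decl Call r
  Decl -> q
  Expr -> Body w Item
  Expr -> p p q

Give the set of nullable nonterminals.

{ } (none)

No nonterminal has an empty production or an RHS whose symbols are all nullable.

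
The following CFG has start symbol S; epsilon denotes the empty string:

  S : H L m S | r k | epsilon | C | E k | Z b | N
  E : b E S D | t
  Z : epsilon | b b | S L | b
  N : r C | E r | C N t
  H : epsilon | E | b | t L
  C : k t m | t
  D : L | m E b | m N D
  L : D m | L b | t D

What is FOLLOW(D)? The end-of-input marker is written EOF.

{ b, k, m, r, t }

In E : b E S D: D is at the end, add FOLLOW(E) = { b, k, m, r, t }.
In D : m N D: D is at the end, add FOLLOW(D) = { b, k, m, r, t }.
In L : D m: add FIRST(m) = { m }.
In L : t D: D is at the end, add FOLLOW(L) = { b, k, m, r, t }.
Union: FOLLOW(D) = { b, k, m, r, t }.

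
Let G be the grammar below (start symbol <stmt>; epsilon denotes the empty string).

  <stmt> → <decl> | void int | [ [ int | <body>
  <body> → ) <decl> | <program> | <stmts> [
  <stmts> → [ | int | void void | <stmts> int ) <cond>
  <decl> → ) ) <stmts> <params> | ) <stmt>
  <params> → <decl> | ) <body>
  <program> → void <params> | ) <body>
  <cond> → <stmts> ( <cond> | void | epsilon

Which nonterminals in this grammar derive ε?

{ <cond> }

Directly nullable (have an epsilon-production): <cond>.
No other nonterminal has a production whose RHS symbols are all nullable.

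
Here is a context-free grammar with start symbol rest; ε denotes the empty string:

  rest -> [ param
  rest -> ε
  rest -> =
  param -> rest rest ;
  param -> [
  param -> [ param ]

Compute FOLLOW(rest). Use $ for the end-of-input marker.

rest is the start symbol, so $ ∈ FOLLOW(rest).
In param -> rest rest ;: add FIRST(rest ;) = { ;, =, [ }.
In param -> rest rest ;: add FIRST(;) = { ; }.
Union: FOLLOW(rest) = { $, ;, =, [ }.

{ $, ;, =, [ }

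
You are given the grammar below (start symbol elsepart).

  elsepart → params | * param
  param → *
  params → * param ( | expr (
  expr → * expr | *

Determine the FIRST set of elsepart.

{ * }

From elsepart → params: add FIRST(params) = { * }.
elsepart → * param contributes {*}.
Union: FIRST(elsepart) = { * }.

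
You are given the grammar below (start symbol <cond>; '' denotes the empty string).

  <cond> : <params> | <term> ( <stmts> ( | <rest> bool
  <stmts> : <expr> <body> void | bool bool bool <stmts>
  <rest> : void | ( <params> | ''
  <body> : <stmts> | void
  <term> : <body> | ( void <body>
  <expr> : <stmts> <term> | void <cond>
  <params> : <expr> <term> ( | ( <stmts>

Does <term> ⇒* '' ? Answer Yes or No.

No

Nullable nonterminals: <rest>.
No production of <term> has an RHS whose symbols are all nullable, so <term> is not nullable.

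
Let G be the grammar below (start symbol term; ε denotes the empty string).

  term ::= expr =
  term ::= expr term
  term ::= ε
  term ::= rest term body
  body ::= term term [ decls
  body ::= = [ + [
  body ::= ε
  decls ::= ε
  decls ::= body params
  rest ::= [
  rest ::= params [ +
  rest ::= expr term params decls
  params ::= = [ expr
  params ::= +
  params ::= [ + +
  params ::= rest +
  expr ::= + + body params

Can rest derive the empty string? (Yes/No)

Nullable nonterminals: body, decls, term.
No production of rest has an RHS whose symbols are all nullable, so rest is not nullable.

No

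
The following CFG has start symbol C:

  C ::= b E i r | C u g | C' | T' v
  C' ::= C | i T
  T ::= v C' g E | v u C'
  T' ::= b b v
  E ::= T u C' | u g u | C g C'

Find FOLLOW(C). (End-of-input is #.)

{ #, g, i, u }

C is the start symbol, so # ∈ FOLLOW(C).
In C ::= C u g: add FIRST(u g) = { u }.
In C' ::= C: C is at the end, add FOLLOW(C') = { #, g, i, u }.
In E ::= C g C': add FIRST(g C') = { g }.
Union: FOLLOW(C) = { #, g, i, u }.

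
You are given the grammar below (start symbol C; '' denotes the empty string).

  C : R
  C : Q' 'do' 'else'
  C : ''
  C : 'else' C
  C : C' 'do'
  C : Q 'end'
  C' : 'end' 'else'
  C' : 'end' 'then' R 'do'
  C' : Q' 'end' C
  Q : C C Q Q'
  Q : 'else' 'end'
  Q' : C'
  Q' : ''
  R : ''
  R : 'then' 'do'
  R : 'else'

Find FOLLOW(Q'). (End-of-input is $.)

In C : Q' 'do' 'else': add FIRST('do' 'else') = { 'do' }.
In C' : Q' 'end' C: add FIRST('end' C) = { 'end' }.
In Q : C C Q Q': Q' is at the end, add FOLLOW(Q) = { 'end' }.
Union: FOLLOW(Q') = { 'do', 'end' }.

{ 'do', 'end' }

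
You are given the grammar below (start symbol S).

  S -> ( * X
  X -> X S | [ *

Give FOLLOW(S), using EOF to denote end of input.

S is the start symbol, so EOF ∈ FOLLOW(S).
In X -> X S: S is at the end, add FOLLOW(X) = { EOF, ( }.
Union: FOLLOW(S) = { EOF, ( }.

{ EOF, ( }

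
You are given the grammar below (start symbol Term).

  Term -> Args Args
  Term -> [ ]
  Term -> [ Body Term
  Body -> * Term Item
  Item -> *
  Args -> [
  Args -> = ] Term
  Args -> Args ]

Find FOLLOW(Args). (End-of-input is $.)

{ $, *, =, [, ] }

In Term -> Args Args: add FIRST(Args) = { =, [ }.
In Term -> Args Args: Args is at the end, add FOLLOW(Term) = { $, *, =, [, ] }.
In Args -> Args ]: add FIRST(]) = { ] }.
Union: FOLLOW(Args) = { $, *, =, [, ] }.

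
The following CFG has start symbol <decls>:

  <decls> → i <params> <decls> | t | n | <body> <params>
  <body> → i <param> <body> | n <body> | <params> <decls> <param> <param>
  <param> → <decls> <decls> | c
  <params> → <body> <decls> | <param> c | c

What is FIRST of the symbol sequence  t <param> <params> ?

t is a terminal; add {t} and stop.

{ t }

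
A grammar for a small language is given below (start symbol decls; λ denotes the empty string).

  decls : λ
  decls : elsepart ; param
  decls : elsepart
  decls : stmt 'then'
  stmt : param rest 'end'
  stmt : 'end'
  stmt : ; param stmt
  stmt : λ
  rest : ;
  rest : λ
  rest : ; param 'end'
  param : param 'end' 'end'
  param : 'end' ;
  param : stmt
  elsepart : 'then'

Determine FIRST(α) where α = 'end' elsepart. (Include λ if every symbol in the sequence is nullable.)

{ 'end' }

'end' is a terminal; add {'end'} and stop.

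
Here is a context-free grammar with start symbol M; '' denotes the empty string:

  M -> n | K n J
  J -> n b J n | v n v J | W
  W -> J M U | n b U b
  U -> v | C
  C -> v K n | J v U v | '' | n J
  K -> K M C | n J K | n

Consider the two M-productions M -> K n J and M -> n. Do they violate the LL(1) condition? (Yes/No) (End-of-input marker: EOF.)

FIRST(K n J) = { n } and FIRST(n) = { n }.
Both contain n, so the two alternatives are not disjoint — LL(1) conflict.

Yes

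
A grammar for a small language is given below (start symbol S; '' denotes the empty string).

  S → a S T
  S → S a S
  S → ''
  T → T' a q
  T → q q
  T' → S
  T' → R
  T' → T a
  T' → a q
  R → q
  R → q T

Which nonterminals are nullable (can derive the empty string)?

{ S, T' }

Directly nullable (have an ''-production): S.
T' → S with every symbol nullable, so T' is nullable.
No other nonterminal has a production whose RHS symbols are all nullable.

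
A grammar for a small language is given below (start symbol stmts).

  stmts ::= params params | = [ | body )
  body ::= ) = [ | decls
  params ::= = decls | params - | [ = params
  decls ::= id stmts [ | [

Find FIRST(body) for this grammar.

body ::= ) = [ contributes {)}.
From body ::= decls: add FIRST(decls) = { [, id }.
Union: FIRST(body) = { ), [, id }.

{ ), [, id }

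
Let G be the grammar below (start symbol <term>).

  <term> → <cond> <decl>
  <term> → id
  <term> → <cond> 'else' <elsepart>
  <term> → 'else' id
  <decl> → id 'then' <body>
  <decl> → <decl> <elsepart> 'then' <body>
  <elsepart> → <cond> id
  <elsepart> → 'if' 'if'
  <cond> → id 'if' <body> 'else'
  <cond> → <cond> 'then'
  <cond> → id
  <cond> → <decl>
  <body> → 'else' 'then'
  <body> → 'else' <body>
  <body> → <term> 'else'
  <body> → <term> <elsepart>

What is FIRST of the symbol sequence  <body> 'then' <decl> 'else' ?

{ 'else', id }

Add FIRST(<body>) = { 'else', id }; <body> is not nullable, stop.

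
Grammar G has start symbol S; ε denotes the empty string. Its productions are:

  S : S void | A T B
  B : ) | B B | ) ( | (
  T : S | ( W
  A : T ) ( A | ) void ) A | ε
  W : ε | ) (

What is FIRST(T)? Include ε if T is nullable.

{ (, ) }

From T : S: add FIRST(S) = { (, ) }.
T : ( W contributes {(}.
Union: FIRST(T) = { (, ) }.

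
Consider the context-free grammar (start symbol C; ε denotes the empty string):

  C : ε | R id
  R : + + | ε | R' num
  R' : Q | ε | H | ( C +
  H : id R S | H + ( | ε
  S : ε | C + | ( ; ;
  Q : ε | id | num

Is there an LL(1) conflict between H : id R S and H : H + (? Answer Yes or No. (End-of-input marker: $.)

Yes

FIRST(id R S) = { id } and FIRST(H + () = { +, id }.
Both contain id, so the two alternatives are not disjoint — LL(1) conflict.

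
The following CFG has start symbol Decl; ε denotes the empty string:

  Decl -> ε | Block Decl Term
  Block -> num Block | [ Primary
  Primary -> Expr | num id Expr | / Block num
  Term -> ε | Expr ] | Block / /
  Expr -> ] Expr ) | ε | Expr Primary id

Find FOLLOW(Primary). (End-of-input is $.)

{ $, /, [, ], id, num }

In Block -> [ Primary: Primary is at the end, add FOLLOW(Block) = { $, /, [, ], id, num }.
In Expr -> Expr Primary id: add FIRST(id) = { id }.
Union: FOLLOW(Primary) = { $, /, [, ], id, num }.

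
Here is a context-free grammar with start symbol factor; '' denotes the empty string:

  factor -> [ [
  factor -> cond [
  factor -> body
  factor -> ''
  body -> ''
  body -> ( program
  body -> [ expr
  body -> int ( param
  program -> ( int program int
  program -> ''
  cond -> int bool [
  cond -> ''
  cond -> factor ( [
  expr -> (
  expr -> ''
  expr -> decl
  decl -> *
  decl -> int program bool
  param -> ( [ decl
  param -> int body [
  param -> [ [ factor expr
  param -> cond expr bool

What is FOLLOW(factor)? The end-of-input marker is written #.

{ #, (, *, [, int }

factor is the start symbol, so # ∈ FOLLOW(factor).
In cond -> factor ( [: add FIRST(( [) = { ( }.
In param -> [ [ factor expr: add FIRST(expr)\{''} = { (, *, int }.
  Since expr is nullable, also add FOLLOW(param) = { #, (, *, [, int }.
Union: FOLLOW(factor) = { #, (, *, [, int }.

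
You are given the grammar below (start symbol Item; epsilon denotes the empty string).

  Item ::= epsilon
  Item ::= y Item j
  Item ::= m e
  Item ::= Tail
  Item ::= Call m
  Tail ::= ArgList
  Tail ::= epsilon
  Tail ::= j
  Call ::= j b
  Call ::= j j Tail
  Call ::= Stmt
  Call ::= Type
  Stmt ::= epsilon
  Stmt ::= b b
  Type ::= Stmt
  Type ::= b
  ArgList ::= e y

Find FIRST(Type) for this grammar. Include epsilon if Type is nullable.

{ b, epsilon }

From Type ::= Stmt: add FIRST(Stmt) = { b, epsilon } (including epsilon since Stmt is nullable).
Type ::= b contributes {b}.
Union: FIRST(Type) = { b, epsilon }.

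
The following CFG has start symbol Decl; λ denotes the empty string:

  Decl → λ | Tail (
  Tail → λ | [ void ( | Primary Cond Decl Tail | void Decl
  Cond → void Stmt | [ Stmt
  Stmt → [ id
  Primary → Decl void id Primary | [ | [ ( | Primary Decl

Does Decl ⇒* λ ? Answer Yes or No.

Yes

Decl has an λ-production, so Decl ⇒ λ.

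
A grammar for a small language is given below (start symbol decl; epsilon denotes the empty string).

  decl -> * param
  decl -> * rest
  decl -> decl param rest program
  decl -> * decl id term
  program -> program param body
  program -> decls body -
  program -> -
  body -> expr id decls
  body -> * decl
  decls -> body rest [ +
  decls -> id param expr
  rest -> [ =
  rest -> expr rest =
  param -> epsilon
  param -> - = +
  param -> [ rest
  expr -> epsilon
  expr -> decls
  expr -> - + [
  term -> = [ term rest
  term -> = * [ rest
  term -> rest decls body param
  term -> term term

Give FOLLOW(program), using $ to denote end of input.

{ $, *, -, =, [, id }

In decl -> decl param rest program: program is at the end, add FOLLOW(decl) = { $, *, -, =, [, id }.
In program -> program param body: add FIRST(param body) = { *, -, [, id }.
Union: FOLLOW(program) = { $, *, -, =, [, id }.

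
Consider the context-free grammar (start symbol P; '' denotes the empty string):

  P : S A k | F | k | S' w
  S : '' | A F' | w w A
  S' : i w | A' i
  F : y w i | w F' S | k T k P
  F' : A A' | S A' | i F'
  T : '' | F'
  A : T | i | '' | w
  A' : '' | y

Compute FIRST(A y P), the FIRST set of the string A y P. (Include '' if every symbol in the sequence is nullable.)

{ i, w, y }

Add FIRST(A)\{''} = { i, w, y }; A is nullable, continue.
y is a terminal; add {y} and stop.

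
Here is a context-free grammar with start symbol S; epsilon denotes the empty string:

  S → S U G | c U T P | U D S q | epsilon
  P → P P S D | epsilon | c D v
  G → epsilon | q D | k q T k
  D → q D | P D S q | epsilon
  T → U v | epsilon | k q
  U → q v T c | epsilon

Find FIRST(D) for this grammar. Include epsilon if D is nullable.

{ c, k, q, epsilon }

D → q D contributes {q}.
From D → P D S q: P, D, S nullable, take FIRST(P) ∪ FIRST(D) ∪ FIRST(S) ∪ {q} = { c, k, q }.
D → epsilon contributes epsilon.
Union: FIRST(D) = { c, k, q, epsilon }.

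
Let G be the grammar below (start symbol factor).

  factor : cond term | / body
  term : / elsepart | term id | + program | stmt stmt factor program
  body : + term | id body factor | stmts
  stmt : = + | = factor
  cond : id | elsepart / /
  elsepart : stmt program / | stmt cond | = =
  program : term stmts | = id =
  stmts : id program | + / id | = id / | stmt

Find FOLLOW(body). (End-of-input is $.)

{ $, +, /, =, id }

In factor : / body: body is at the end, add FOLLOW(factor) = { $, +, /, =, id }.
In body : id body factor: add FIRST(factor) = { /, =, id }.
Union: FOLLOW(body) = { $, +, /, =, id }.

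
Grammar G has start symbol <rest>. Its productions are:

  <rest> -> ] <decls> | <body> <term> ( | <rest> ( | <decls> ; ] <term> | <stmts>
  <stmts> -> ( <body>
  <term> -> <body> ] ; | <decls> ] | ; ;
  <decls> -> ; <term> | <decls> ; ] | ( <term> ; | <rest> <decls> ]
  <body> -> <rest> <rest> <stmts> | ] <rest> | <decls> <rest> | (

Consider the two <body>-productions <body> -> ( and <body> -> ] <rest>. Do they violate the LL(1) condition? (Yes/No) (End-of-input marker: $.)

No

FIRST(() = { ( } and FIRST(] <rest>) = { ] }.
The FIRST sets are disjoint and neither alternative is nullable — no conflict.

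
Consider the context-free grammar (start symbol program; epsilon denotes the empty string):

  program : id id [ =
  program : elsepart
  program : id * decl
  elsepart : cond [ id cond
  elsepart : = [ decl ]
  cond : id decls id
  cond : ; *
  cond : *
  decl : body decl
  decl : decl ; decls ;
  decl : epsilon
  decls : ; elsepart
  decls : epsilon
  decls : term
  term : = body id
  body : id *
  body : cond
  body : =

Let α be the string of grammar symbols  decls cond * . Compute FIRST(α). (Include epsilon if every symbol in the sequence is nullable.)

Add FIRST(decls)\{epsilon} = { ;, = }; decls is nullable, continue.
Add FIRST(cond) = { *, ;, id }; cond is not nullable, stop.

{ *, ;, =, id }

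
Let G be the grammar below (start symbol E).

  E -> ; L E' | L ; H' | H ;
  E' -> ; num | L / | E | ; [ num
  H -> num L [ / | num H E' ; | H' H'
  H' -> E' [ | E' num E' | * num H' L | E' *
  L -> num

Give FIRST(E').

E' -> ; num contributes {;}.
From E' -> L /: add FIRST(L) = { num }.
From E' -> E: add FIRST(E) = { *, ;, num }.
E' -> ; [ num contributes {;}.
Union: FIRST(E') = { *, ;, num }.

{ *, ;, num }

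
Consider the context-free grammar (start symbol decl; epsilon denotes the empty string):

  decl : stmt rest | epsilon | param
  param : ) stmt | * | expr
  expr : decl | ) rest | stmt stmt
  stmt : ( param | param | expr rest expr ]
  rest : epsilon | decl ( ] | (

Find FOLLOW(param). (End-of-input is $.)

{ $, (, ), *, ] }

In decl : param: param is at the end, add FOLLOW(decl) = { $, (, ), *, ] }.
In stmt : ( param: param is at the end, add FOLLOW(stmt) = { $, (, ), *, ] }.
In stmt : param: param is at the end, add FOLLOW(stmt) = { $, (, ), *, ] }.
Union: FOLLOW(param) = { $, (, ), *, ] }.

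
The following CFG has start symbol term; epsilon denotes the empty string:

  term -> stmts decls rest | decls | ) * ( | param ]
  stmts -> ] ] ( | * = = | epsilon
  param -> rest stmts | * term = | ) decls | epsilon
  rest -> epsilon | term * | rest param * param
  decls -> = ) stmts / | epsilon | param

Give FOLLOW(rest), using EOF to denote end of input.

{ EOF, ), *, =, ] }

In term -> stmts decls rest: rest is at the end, add FOLLOW(term) = { EOF, *, = }.
In param -> rest stmts: add FIRST(stmts)\{epsilon} = { *, ] }.
  Since stmts is nullable, also add FOLLOW(param) = { EOF, ), *, =, ] }.
In rest -> rest param * param: add FIRST(param * param) = { ), *, =, ] }.
Union: FOLLOW(rest) = { EOF, ), *, =, ] }.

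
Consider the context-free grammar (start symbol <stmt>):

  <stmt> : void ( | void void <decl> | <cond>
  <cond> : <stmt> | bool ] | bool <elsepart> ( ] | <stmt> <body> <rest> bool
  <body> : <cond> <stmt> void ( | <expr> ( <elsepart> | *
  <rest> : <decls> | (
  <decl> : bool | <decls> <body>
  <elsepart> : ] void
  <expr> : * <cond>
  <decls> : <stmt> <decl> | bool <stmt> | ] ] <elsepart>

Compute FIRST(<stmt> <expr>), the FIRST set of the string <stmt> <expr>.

Add FIRST(<stmt>) = { bool, void }; <stmt> is not nullable, stop.

{ bool, void }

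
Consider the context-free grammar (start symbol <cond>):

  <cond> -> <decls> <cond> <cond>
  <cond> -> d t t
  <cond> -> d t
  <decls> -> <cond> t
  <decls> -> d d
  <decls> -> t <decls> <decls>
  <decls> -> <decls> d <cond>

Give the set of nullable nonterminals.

{ } (none)

No nonterminal has an empty production or an RHS whose symbols are all nullable.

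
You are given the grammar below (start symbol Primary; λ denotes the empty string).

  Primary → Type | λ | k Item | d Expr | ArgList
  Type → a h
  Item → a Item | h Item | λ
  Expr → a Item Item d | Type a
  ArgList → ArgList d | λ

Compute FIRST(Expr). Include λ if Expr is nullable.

{ a }

Expr → a Item Item d contributes {a}.
From Expr → Type a: add FIRST(Type) = { a }.
Union: FIRST(Expr) = { a }.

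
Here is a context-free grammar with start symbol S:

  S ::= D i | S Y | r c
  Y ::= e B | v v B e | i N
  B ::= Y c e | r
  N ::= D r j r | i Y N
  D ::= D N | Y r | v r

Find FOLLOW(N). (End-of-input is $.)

{ $, c, e, i, r, v }

In Y ::= i N: N is at the end, add FOLLOW(Y) = { $, c, e, i, r, v }.
In N ::= i Y N: N is at the end, add FOLLOW(N) = { $, c, e, i, r, v }.
In D ::= D N: N is at the end, add FOLLOW(D) = { e, i, r, v }.
Union: FOLLOW(N) = { $, c, e, i, r, v }.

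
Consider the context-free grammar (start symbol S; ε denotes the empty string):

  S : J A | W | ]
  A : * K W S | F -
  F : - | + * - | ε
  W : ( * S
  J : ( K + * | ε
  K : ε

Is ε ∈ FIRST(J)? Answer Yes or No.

J has an ε-production, so J ⇒ ε.

Yes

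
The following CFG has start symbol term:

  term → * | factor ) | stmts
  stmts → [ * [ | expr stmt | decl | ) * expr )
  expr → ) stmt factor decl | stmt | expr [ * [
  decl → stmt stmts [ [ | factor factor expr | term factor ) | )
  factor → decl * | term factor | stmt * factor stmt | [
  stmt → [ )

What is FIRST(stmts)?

{ ), *, [ }

stmts → [ * [ contributes {[}.
From stmts → expr stmt: add FIRST(expr) = { ), [ }.
From stmts → decl: add FIRST(decl) = { ), *, [ }.
stmts → ) * expr ) contributes {)}.
Union: FIRST(stmts) = { ), *, [ }.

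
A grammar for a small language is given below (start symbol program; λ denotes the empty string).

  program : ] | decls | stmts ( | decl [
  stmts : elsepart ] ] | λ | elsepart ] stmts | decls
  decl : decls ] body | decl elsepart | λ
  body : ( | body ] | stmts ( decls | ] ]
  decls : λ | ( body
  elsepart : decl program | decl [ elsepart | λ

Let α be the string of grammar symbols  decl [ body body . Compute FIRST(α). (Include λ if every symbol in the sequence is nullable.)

{ (, [, ] }

Add FIRST(decl)\{λ} = { (, [, ] }; decl is nullable, continue.
[ is a terminal; add {[} and stop.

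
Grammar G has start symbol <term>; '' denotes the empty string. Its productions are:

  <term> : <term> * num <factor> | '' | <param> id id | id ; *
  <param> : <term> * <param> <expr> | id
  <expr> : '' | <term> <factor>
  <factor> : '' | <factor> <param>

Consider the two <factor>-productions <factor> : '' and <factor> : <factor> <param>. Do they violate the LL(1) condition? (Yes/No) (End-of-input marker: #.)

FIRST('') = { '' } and FIRST(<factor> <param>) = { *, id }.
The first alternative is nullable and FOLLOW(<factor>) = { #, *, id } shares * with FIRST of the second — conflict.

Yes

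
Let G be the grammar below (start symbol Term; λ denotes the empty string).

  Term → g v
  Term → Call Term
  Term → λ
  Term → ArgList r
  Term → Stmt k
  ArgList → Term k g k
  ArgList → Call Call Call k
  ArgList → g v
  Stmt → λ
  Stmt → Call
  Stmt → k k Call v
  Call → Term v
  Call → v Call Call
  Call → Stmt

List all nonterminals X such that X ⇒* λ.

{ Call, Stmt, Term }

Directly nullable (have an λ-production): Term, Stmt.
Call → Stmt with every symbol nullable, so Call is nullable.
No other nonterminal has a production whose RHS symbols are all nullable.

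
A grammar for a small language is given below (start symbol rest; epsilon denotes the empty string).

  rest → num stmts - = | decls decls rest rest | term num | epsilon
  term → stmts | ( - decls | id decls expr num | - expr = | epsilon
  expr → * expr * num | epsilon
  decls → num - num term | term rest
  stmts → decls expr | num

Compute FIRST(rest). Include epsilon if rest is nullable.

rest → num stmts - = contributes {num}.
From rest → decls decls rest rest: decls, decls, rest, rest nullable, take FIRST(decls) ∪ FIRST(decls) ∪ FIRST(rest) ∪ FIRST(rest) = { (, *, -, id, num }; also epsilon since the whole RHS is nullable.
From rest → term num: term nullable, take FIRST(term) ∪ {num} = { (, *, -, id, num }.
rest → epsilon contributes epsilon.
Union: FIRST(rest) = { (, *, -, id, num, epsilon }.

{ (, *, -, id, num, epsilon }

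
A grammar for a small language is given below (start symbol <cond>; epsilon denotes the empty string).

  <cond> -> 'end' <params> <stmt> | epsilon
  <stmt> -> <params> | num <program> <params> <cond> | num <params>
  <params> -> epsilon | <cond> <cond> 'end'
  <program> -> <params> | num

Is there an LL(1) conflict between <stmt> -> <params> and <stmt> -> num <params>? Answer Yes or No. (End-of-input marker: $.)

No

FIRST(<params>) = { 'end', epsilon } and FIRST(num <params>) = { num }.
The first is nullable but FOLLOW(<stmt>) = { $, 'end' } is disjoint from FIRST of the second.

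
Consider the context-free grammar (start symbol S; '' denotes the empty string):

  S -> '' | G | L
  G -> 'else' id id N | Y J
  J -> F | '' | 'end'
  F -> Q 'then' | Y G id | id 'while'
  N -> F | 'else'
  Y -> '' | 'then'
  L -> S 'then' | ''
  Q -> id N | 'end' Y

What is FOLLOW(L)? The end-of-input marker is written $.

{ $, 'then' }

In S -> L: L is at the end, add FOLLOW(S) = { $, 'then' }.
Union: FOLLOW(L) = { $, 'then' }.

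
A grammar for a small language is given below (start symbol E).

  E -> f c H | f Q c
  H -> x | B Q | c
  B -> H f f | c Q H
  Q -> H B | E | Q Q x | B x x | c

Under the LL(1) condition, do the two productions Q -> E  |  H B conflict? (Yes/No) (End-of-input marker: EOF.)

No

FIRST(E) = { f } and FIRST(H B) = { c, x }.
The FIRST sets are disjoint and neither alternative is nullable — no conflict.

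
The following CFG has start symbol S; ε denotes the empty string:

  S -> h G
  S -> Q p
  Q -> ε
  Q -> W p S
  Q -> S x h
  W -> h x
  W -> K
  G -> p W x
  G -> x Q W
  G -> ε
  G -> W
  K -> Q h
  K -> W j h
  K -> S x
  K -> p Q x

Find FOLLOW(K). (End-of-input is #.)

In W -> K: K is at the end, add FOLLOW(W) = { #, h, j, p, x }.
Union: FOLLOW(K) = { #, h, j, p, x }.

{ #, h, j, p, x }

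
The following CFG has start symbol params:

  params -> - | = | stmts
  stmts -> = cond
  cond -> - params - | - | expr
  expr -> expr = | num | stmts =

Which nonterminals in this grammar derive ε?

{ } (none)

No nonterminal has an empty production or an RHS whose symbols are all nullable.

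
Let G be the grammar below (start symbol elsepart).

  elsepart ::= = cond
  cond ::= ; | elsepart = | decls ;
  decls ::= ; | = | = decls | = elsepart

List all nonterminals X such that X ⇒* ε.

No nonterminal has an empty production or an RHS whose symbols are all nullable.

{ } (none)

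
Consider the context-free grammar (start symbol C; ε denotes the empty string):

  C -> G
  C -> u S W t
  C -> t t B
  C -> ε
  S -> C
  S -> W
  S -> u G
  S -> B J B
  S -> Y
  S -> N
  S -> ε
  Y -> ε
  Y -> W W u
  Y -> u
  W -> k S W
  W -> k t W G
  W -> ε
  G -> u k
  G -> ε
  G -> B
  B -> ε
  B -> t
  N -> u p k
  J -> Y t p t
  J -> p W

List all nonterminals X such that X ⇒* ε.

Directly nullable (have an ε-production): C, S, Y, W, G, B.
No other nonterminal has a production whose RHS symbols are all nullable.

{ B, C, G, S, W, Y }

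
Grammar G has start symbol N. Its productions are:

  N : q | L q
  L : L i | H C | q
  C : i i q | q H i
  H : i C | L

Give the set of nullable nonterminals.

{ } (none)

No nonterminal has an empty production or an RHS whose symbols are all nullable.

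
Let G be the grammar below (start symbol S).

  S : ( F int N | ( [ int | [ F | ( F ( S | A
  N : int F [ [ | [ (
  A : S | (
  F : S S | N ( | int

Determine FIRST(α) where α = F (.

{ (, [, int }

Add FIRST(F) = { (, [, int }; F is not nullable, stop.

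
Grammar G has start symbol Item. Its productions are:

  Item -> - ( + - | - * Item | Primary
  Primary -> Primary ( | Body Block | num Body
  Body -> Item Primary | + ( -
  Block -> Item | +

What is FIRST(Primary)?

From Primary -> Primary (: add FIRST(Primary) = { +, -, num }.
From Primary -> Body Block: add FIRST(Body) = { +, -, num }.
Primary -> num Body contributes {num}.
Union: FIRST(Primary) = { +, -, num }.

{ +, -, num }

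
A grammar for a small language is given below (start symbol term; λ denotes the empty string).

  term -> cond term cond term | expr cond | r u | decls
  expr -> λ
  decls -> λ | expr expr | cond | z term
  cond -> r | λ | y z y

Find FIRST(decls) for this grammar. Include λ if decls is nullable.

decls -> λ contributes λ.
From decls -> expr expr: expr, expr nullable, take FIRST(expr) ∪ FIRST(expr) = {  }; also λ since the whole RHS is nullable.
From decls -> cond: add FIRST(cond) = { r, y, λ } (including λ since cond is nullable).
decls -> z term contributes {z}.
Union: FIRST(decls) = { r, y, z, λ }.

{ r, y, z, λ }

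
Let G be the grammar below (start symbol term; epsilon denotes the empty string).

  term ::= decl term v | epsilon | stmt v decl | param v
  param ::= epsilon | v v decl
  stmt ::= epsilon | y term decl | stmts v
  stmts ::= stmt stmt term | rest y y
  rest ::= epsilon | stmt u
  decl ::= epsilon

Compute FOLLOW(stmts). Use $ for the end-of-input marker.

{ v }

In stmt ::= stmts v: add FIRST(v) = { v }.
Union: FOLLOW(stmts) = { v }.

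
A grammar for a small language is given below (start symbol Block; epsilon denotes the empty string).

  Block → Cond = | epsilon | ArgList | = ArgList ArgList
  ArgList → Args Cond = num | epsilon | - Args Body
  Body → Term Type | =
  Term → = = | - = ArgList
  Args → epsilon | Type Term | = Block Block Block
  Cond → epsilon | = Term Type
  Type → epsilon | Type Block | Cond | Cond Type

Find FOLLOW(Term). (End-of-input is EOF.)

In Body → Term Type: add FIRST(Type)\{epsilon} = { -, = }.
  Since Type is nullable, also add FOLLOW(Body) = { EOF, -, = }.
In Args → Type Term: Term is at the end, add FOLLOW(Args) = { -, = }.
In Cond → = Term Type: add FIRST(Type)\{epsilon} = { -, = }.
  Since Type is nullable, also add FOLLOW(Cond) = { EOF, -, = }.
Union: FOLLOW(Term) = { EOF, -, = }.

{ EOF, -, = }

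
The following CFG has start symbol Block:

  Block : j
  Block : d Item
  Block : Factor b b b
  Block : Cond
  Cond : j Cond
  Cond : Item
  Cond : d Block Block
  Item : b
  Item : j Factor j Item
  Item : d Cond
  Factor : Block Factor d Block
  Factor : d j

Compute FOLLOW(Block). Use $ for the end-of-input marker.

Block is the start symbol, so $ ∈ FOLLOW(Block).
In Cond : d Block Block: add FIRST(Block) = { b, d, j }.
In Cond : d Block Block: Block is at the end, add FOLLOW(Cond) = { $, b, d, j }.
In Factor : Block Factor d Block: add FIRST(Factor d Block) = { b, d, j }.
In Factor : Block Factor d Block: Block is at the end, add FOLLOW(Factor) = { b, d, j }.
Union: FOLLOW(Block) = { $, b, d, j }.

{ $, b, d, j }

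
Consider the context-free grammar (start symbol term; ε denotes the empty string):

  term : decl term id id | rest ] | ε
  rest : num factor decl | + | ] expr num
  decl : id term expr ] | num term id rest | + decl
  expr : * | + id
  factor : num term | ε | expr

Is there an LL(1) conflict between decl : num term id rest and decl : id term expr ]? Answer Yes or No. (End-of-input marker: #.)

FIRST(num term id rest) = { num } and FIRST(id term expr ]) = { id }.
The FIRST sets are disjoint and neither alternative is nullable — no conflict.

No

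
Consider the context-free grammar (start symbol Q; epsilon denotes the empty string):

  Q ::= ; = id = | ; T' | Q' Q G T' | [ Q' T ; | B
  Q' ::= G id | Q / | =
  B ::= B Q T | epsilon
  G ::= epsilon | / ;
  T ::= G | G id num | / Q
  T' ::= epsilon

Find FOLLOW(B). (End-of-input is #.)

In Q ::= B: B is at the end, add FOLLOW(Q) = { #, /, ;, =, [, id }.
In B ::= B Q T: add FIRST(Q T)\{epsilon} = { /, ;, =, [, id }.
  Since Q T is nullable, also add FOLLOW(B) = { #, /, ;, =, [, id }.
Union: FOLLOW(B) = { #, /, ;, =, [, id }.

{ #, /, ;, =, [, id }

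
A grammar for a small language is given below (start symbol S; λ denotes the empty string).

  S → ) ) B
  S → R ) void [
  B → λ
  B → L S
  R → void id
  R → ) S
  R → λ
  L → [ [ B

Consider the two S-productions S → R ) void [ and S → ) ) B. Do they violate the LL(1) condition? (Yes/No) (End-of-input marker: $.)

Yes

FIRST(R ) void [) = { ), void } and FIRST() ) B) = { ) }.
Both contain ), so the two alternatives are not disjoint — LL(1) conflict.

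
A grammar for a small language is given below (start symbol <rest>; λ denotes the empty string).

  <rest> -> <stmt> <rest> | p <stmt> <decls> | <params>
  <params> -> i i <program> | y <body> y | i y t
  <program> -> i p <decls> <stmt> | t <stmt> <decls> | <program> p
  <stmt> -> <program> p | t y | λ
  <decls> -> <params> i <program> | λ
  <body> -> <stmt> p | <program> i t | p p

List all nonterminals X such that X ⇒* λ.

{ <decls>, <stmt> }

Directly nullable (have an λ-production): <stmt>, <decls>.
No other nonterminal has a production whose RHS symbols are all nullable.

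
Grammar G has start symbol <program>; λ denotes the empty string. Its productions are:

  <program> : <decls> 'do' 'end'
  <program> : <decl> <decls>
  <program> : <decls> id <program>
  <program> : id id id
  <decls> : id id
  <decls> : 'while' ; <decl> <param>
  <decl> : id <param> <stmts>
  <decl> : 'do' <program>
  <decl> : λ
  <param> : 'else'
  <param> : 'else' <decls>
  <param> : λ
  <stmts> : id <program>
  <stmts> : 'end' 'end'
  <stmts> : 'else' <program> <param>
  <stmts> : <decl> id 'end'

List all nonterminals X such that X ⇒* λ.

Directly nullable (have an λ-production): <decl>, <param>.
No other nonterminal has a production whose RHS symbols are all nullable.

{ <decl>, <param> }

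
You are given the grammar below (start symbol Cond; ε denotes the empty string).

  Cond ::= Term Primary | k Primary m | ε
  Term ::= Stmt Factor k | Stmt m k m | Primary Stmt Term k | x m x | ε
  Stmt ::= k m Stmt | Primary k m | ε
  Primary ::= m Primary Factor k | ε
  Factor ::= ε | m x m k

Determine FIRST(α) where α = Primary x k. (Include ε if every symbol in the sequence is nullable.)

Add FIRST(Primary)\{ε} = { m }; Primary is nullable, continue.
x is a terminal; add {x} and stop.

{ m, x }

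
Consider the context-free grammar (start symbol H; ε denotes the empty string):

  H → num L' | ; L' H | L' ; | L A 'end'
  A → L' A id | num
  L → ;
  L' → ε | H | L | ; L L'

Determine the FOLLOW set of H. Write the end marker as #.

H is the start symbol, so # ∈ FOLLOW(H).
In H → ; L' H: H is at the end, add FOLLOW(H) = { #, ;, num }.
In L' → H: H is at the end, add FOLLOW(L') = { #, ;, num }.
Union: FOLLOW(H) = { #, ;, num }.

{ #, ;, num }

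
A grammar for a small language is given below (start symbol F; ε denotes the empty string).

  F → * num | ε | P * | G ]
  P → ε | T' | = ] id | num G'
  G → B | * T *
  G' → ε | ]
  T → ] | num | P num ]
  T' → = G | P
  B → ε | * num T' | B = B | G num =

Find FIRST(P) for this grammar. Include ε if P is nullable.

P → ε contributes ε.
From P → T': add FIRST(T') = { =, num, ε } (including ε since T' is nullable).
P → = ] id contributes {=}.
P → num G' contributes {num}.
Union: FIRST(P) = { =, num, ε }.

{ =, num, ε }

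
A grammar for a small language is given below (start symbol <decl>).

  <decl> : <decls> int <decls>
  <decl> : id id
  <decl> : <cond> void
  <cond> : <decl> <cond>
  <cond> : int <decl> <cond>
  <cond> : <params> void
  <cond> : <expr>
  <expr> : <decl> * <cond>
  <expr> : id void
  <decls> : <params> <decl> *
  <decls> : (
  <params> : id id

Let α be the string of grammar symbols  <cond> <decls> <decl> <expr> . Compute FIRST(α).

Add FIRST(<cond>) = { (, id, int }; <cond> is not nullable, stop.

{ (, id, int }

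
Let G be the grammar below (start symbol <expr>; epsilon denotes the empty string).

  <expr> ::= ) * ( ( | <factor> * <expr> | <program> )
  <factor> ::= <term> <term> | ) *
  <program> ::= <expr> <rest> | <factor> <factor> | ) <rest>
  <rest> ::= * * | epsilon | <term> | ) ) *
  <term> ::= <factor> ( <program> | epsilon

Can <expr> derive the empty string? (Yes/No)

Nullable nonterminals: <factor>, <program>, <rest>, <term>.
No production of <expr> has an RHS whose symbols are all nullable, so <expr> is not nullable.

No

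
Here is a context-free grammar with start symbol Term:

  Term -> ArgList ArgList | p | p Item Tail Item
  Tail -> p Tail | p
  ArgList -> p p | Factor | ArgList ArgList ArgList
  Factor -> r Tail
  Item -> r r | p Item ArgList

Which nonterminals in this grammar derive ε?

No nonterminal has an empty production or an RHS whose symbols are all nullable.

{ } (none)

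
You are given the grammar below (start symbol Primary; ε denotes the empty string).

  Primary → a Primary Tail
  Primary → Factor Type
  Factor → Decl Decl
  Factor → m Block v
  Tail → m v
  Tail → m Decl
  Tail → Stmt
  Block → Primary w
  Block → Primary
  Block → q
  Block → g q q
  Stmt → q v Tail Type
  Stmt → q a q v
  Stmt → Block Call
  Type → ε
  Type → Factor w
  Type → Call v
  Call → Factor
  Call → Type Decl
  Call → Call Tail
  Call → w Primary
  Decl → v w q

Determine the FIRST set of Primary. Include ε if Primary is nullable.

{ a, m, v }

Primary → a Primary Tail contributes {a}.
From Primary → Factor Type: add FIRST(Factor) = { m, v }.
Union: FIRST(Primary) = { a, m, v }.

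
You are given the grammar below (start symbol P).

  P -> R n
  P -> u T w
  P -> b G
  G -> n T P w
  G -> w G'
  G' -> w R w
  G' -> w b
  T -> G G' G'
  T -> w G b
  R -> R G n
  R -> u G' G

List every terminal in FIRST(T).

{ n, w }

From T -> G G' G': add FIRST(G) = { n, w }.
T -> w G b contributes {w}.
Union: FIRST(T) = { n, w }.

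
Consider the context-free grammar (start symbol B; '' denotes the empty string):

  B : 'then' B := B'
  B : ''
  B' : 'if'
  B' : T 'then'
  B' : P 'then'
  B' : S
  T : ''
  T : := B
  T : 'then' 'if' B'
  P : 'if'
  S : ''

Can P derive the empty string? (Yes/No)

Nullable nonterminals: B, B', S, T.
No production of P has an RHS whose symbols are all nullable, so P is not nullable.

No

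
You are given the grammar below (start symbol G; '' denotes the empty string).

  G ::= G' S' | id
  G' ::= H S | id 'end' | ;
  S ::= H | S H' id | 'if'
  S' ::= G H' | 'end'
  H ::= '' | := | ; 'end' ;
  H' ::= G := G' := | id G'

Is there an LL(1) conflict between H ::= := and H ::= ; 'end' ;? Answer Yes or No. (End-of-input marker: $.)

FIRST(:=) = { := } and FIRST(; 'end' ;) = { ; }.
The FIRST sets are disjoint and neither alternative is nullable — no conflict.

No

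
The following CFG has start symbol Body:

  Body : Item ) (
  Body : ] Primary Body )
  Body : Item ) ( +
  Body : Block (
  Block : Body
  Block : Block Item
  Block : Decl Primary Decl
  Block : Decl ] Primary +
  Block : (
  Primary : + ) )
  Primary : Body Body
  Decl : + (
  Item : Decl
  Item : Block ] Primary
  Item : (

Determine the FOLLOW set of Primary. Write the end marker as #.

{ (, ), +, ] }

In Body : ] Primary Body ): add FIRST(Body )) = { (, +, ] }.
In Block : Decl Primary Decl: add FIRST(Decl) = { + }.
In Block : Decl ] Primary +: add FIRST(+) = { + }.
In Item : Block ] Primary: Primary is at the end, add FOLLOW(Item) = { (, ), +, ] }.
Union: FOLLOW(Primary) = { (, ), +, ] }.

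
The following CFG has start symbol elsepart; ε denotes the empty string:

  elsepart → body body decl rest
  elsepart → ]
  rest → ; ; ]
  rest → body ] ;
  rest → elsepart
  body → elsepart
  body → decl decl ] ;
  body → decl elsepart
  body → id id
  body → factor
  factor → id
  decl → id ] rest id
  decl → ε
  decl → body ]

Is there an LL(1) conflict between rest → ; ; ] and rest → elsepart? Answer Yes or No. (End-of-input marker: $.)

No

FIRST(; ; ]) = { ; } and FIRST(elsepart) = { ], id }.
The FIRST sets are disjoint and neither alternative is nullable — no conflict.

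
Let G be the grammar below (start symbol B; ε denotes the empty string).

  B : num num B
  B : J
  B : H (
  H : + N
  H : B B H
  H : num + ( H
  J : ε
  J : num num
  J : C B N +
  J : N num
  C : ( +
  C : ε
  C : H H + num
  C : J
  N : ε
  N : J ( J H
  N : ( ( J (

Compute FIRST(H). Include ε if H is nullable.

{ (, +, num }

H : + N contributes {+}.
From H : B B H: B, B nullable, take FIRST(B) ∪ FIRST(B) ∪ FIRST(H) = { (, +, num }.
H : num + ( H contributes {num}.
Union: FIRST(H) = { (, +, num }.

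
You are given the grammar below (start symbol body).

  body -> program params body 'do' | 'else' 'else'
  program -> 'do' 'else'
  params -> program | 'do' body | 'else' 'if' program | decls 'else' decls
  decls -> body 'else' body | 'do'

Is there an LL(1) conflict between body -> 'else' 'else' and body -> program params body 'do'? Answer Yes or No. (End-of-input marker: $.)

FIRST('else' 'else') = { 'else' } and FIRST(program params body 'do') = { 'do' }.
The FIRST sets are disjoint and neither alternative is nullable — no conflict.

No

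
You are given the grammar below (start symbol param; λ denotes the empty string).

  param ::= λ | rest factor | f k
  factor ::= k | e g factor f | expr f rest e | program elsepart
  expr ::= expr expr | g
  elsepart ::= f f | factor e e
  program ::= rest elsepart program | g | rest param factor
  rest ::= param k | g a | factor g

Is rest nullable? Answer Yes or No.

Nullable nonterminals: param.
No production of rest has an RHS whose symbols are all nullable, so rest is not nullable.

No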